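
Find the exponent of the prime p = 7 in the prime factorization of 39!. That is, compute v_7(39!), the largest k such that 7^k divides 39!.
v_7(39!) = 5

Legendre's formula: v_p(n!) = Σ_{k ≥ 1} ⌊n / p^k⌋. For p = 7, n = 39, the terms are:
  ⌊39/7^1⌋ = ⌊39/7⌋ = 5
(the next term ⌊39/7^2⌋ = 0, terminating the sum). Summing: v_7(39!) = 5 = 5.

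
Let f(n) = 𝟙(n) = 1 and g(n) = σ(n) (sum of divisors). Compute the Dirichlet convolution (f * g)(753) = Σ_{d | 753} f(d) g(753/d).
(𝟙 * σ)(753) = 1265

Divisors of 753: [1, 3, 251, 753]. For each d | 753:
  d = 1: 𝟙(1) · σ(753/1) = 1 · 1008 = 1008
  d = 3: 𝟙(3) · σ(753/3) = 1 · 252 = 252
  d = 251: 𝟙(251) · σ(753/251) = 1 · 4 = 4
  d = 753: 𝟙(753) · σ(753/753) = 1 · 1 = 1
Summing: (𝟙 * σ)(753) = 1008 + 252 + 4 + 1 = 1265.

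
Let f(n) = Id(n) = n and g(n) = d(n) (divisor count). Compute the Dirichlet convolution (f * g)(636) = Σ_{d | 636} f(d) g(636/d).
(Id * d)(636) = 3025

Divisors of 636: [1, 2, 3, 4, 6, 12, 53, 106, 159, 212, 318, 636]. For each d | 636:
  d = 1: Id(1) · d(636/1) = 1 · 12 = 12
  d = 2: Id(2) · d(636/2) = 2 · 8 = 16
  d = 3: Id(3) · d(636/3) = 3 · 6 = 18
  d = 4: Id(4) · d(636/4) = 4 · 4 = 16
  d = 6: Id(6) · d(636/6) = 6 · 4 = 24
  d = 12: Id(12) · d(636/12) = 12 · 2 = 24
  d = 53: Id(53) · d(636/53) = 53 · 6 = 318
  d = 106: Id(106) · d(636/106) = 106 · 4 = 424
  d = 159: Id(159) · d(636/159) = 159 · 3 = 477
  d = 212: Id(212) · d(636/212) = 212 · 2 = 424
  d = 318: Id(318) · d(636/318) = 318 · 2 = 636
  d = 636: Id(636) · d(636/636) = 636 · 1 = 636
Summing: (Id * d)(636) = 12 + 16 + 18 + 16 + 24 + 24 + 318 + 424 + 477 + 424 + 636 + 636 = 3025.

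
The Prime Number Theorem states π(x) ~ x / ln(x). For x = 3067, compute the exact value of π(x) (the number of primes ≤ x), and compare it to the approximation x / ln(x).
π(3067) = 439;  x/ln(x) ≈ 382.02;  relative error ≈ 12.98%.

Directly count primes up to 3067: π(3067) = 439. The PNT approximation gives 3067/ln(3067) ≈ 3067/8.02846 ≈ 382.02. Relative error (π(x) − x/ln(x)) / π(x) ≈ 12.98%; the approximation is known to undercount slightly (Li(x) is a better estimate).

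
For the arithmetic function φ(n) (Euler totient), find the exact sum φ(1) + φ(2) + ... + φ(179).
Σ_{n ≤ 179} φ(n) = 9832

Compute φ(n) for each 1 ≤ n ≤ 179: φ(1) = 1, φ(2) = 1, φ(3) = 2, φ(4) = 2, φ(5) = 4, φ(6) = 2, φ(7) = 6, φ(8) = 4, φ(9) = 6, φ(10) = 4, φ(11) = 10, φ(12) = 4, φ(13) = 12, φ(14) = 6, φ(15) = 8, φ(16) = 8, φ(17) = 16, φ(18) = 6, φ(19) = 18, φ(20) = 8, φ(21) = 12, φ(22) = 10, φ(23) = 22, φ(24) = 8, φ(25) = 20, φ(26) = 12, φ(27) = 18, φ(28) = 12, φ(29) = 28, φ(30) = 8, φ(31) = 30, φ(32) = 16, φ(33) = 20, φ(34) = 16, φ(35) = 24, φ(36) = 12, φ(37) = 36, φ(38) = 18, φ(39) = 24, φ(40) = 16, φ(41) = 40, φ(42) = 12, φ(43) = 42, φ(44) = 20, φ(45) = 24, φ(46) = 22, φ(47) = 46, φ(48) = 16, φ(49) = 42, φ(50) = 20, φ(51) = 32, φ(52) = 24, φ(53) = 52, φ(54) = 18, φ(55) = 40, φ(56) = 24, φ(57) = 36, φ(58) = 28, φ(59) = 58, φ(60) = 16, φ(61) = 60, φ(62) = 30, φ(63) = 36, φ(64) = 32, φ(65) = 48, φ(66) = 20, φ(67) = 66, φ(68) = 32, φ(69) = 44, φ(70) = 24, φ(71) = 70, φ(72) = 24, φ(73) = 72, φ(74) = 36, φ(75) = 40, φ(76) = 36, φ(77) = 60, φ(78) = 24, φ(79) = 78, φ(80) = 32, φ(81) = 54, φ(82) = 40, φ(83) = 82, φ(84) = 24, φ(85) = 64, φ(86) = 42, φ(87) = 56, φ(88) = 40, φ(89) = 88, φ(90) = 24, φ(91) = 72, φ(92) = 44, φ(93) = 60, φ(94) = 46, φ(95) = 72, φ(96) = 32, φ(97) = 96, φ(98) = 42, φ(99) = 60, φ(100) = 40, φ(101) = 100, φ(102) = 32, φ(103) = 102, φ(104) = 48, φ(105) = 48, φ(106) = 52, φ(107) = 106, φ(108) = 36, φ(109) = 108, φ(110) = 40, φ(111) = 72, φ(112) = 48, φ(113) = 112, φ(114) = 36, φ(115) = 88, φ(116) = 56, φ(117) = 72, φ(118) = 58, φ(119) = 96, φ(120) = 32, φ(121) = 110, φ(122) = 60, φ(123) = 80, φ(124) = 60, φ(125) = 100, φ(126) = 36, φ(127) = 126, φ(128) = 64, φ(129) = 84, φ(130) = 48, φ(131) = 130, φ(132) = 40, φ(133) = 108, φ(134) = 66, φ(135) = 72, φ(136) = 64, φ(137) = 136, φ(138) = 44, φ(139) = 138, φ(140) = 48, φ(141) = 92, φ(142) = 70, φ(143) = 120, φ(144) = 48, φ(145) = 112, φ(146) = 72, φ(147) = 84, φ(148) = 72, φ(149) = 148, φ(150) = 40, φ(151) = 150, φ(152) = 72, φ(153) = 96, φ(154) = 60, φ(155) = 120, φ(156) = 48, φ(157) = 156, φ(158) = 78, φ(159) = 104, φ(160) = 64, φ(161) = 132, φ(162) = 54, φ(163) = 162, φ(164) = 80, φ(165) = 80, φ(166) = 82, φ(167) = 166, φ(168) = 48, φ(169) = 156, φ(170) = 64, φ(171) = 108, φ(172) = 84, φ(173) = 172, φ(174) = 56, φ(175) = 120, φ(176) = 80, φ(177) = 116, φ(178) = 88, φ(179) = 178. Summing all 179 values: 9832. (Average order: Σ_{n ≤ x} φ(n) ~ (3/π²) x². For x = 179, (3/π²)·179² ≈ 9739.30.)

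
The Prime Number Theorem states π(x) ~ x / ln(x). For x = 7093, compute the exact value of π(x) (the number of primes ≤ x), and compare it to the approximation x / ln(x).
π(7093) = 909;  x/ln(x) ≈ 799.94;  relative error ≈ 12.00%.

Directly count primes up to 7093: π(7093) = 909. The PNT approximation gives 7093/ln(7093) ≈ 7093/8.86686 ≈ 799.94. Relative error (π(x) − x/ln(x)) / π(x) ≈ 12.00%; the approximation is known to undercount slightly (Li(x) is a better estimate).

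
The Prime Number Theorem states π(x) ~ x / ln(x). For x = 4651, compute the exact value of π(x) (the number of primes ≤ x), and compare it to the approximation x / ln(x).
π(4651) = 629;  x/ln(x) ≈ 550.75;  relative error ≈ 12.44%.

Directly count primes up to 4651: π(4651) = 629. The PNT approximation gives 4651/ln(4651) ≈ 4651/8.44484 ≈ 550.75. Relative error (π(x) − x/ln(x)) / π(x) ≈ 12.44%; the approximation is known to undercount slightly (Li(x) is a better estimate).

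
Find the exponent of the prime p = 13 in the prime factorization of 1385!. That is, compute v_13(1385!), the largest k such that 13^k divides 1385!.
v_13(1385!) = 114

Legendre's formula: v_p(n!) = Σ_{k ≥ 1} ⌊n / p^k⌋. For p = 13, n = 1385, the terms are:
  ⌊1385/13^1⌋ = ⌊1385/13⌋ = 106
  ⌊1385/13^2⌋ = ⌊1385/169⌋ = 8
(the next term ⌊1385/13^3⌋ = 0, terminating the sum). Summing: v_13(1385!) = 106 + 8 = 114.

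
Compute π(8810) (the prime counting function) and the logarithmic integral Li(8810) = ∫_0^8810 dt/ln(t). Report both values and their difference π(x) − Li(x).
π(8810) = 1097;  Li(8810) ≈ 1116.06;  π(x) − Li(x) ≈ -19.06.

Direct count of primes ≤ 8810 gives π(8810) = 1097. Numerical evaluation of the logarithmic integral gives Li(8810) ≈ 1116.06. The difference π(x) − Li(x) ≈ -19.06 is typically negative for small/moderate x (Li(x) overestimates), though Littlewood's theorem shows this sign changes infinitely often.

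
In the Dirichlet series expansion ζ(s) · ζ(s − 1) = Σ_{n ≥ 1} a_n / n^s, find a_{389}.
σ(389) = 390

In the product (Σ m^0/m^s)(Σ k / k^s) = Σ (Σ_{d | n} d) / n^s, the coefficient of 1/n^s is σ(n) = Σ_{d | n} d. For n = 389, divisors are [1, 389]; summing: σ(389) = 390.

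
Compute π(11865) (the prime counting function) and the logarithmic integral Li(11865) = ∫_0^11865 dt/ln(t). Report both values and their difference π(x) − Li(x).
π(11865) = 1422;  Li(11865) ≈ 1446.72;  π(x) − Li(x) ≈ -24.72.

Direct count of primes ≤ 11865 gives π(11865) = 1422. Numerical evaluation of the logarithmic integral gives Li(11865) ≈ 1446.72. The difference π(x) − Li(x) ≈ -24.72 is typically negative for small/moderate x (Li(x) overestimates), though Littlewood's theorem shows this sign changes infinitely often.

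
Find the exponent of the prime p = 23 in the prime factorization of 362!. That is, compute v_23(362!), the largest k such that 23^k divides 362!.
v_23(362!) = 15

Legendre's formula: v_p(n!) = Σ_{k ≥ 1} ⌊n / p^k⌋. For p = 23, n = 362, the terms are:
  ⌊362/23^1⌋ = ⌊362/23⌋ = 15
(the next term ⌊362/23^2⌋ = 0, terminating the sum). Summing: v_23(362!) = 15 = 15.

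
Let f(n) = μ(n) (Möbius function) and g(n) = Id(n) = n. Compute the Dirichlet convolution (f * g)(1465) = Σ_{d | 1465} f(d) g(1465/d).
(μ * Id)(1465) = 1168

Divisors of 1465: [1, 5, 293, 1465]. For each d | 1465:
  d = 1: μ(1) · Id(1465/1) = 1 · 1465 = 1465
  d = 5: μ(5) · Id(1465/5) = -1 · 293 = -293
  d = 293: μ(293) · Id(1465/293) = -1 · 5 = -5
  d = 1465: μ(1465) · Id(1465/1465) = 1 · 1 = 1
Summing: (μ * Id)(1465) = 1465 + -293 + -5 + 1 = 1168.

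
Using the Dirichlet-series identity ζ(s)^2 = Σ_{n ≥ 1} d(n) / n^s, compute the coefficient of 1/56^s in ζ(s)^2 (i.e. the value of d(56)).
d(56) = 8

ζ(s)^2 = (Σ 1/m^s)(Σ 1/k^s). The coefficient of 1/n^s in the product is the number of ordered pairs (m, k) with mk = n, which equals d(n). For n = 56, divisors are [1, 2, 4, 7, 8, 14, 28, 56], so d(56) = 8.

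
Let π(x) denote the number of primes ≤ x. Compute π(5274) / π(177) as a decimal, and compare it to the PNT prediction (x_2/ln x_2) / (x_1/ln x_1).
π(5274)/π(177) = 699/40 ≈ 17.4750;  PNT prediction ≈ 17.9956.

π(177) = 40 and π(5274) = 699, so π(5274)/π(177) ≈ 17.4750. The PNT-predicted ratio is (5274/ln(5274)) / (177/ln(177)) ≈ 17.9956. The two agree to within a few percent, as expected.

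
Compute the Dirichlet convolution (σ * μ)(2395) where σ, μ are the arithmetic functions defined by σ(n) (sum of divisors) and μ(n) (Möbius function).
(σ * μ)(2395) = 2395

Divisors of 2395: [1, 5, 479, 2395]. For each d | 2395:
  d = 1: σ(1) · μ(2395/1) = 1 · 1 = 1
  d = 5: σ(5) · μ(2395/5) = 6 · -1 = -6
  d = 479: σ(479) · μ(2395/479) = 480 · -1 = -480
  d = 2395: σ(2395) · μ(2395/2395) = 2880 · 1 = 2880
Summing: (σ * μ)(2395) = 1 + -6 + -480 + 2880 = 2395.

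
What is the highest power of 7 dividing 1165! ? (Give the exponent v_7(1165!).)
v_7(1165!) = 192

Legendre's formula: v_p(n!) = Σ_{k ≥ 1} ⌊n / p^k⌋. For p = 7, n = 1165, the terms are:
  ⌊1165/7^1⌋ = ⌊1165/7⌋ = 166
  ⌊1165/7^2⌋ = ⌊1165/49⌋ = 23
  ⌊1165/7^3⌋ = ⌊1165/343⌋ = 3
(the next term ⌊1165/7^4⌋ = 0, terminating the sum). Summing: v_7(1165!) = 166 + 23 + 3 = 192.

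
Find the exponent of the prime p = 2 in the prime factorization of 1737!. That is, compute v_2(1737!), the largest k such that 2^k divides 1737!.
v_2(1737!) = 1731

Legendre's formula: v_p(n!) = Σ_{k ≥ 1} ⌊n / p^k⌋. For p = 2, n = 1737, the terms are:
  ⌊1737/2^1⌋ = ⌊1737/2⌋ = 868
  ⌊1737/2^2⌋ = ⌊1737/4⌋ = 434
  ⌊1737/2^3⌋ = ⌊1737/8⌋ = 217
  ⌊1737/2^4⌋ = ⌊1737/16⌋ = 108
  ⌊1737/2^5⌋ = ⌊1737/32⌋ = 54
  ⌊1737/2^6⌋ = ⌊1737/64⌋ = 27
  ⌊1737/2^7⌋ = ⌊1737/128⌋ = 13
  ⌊1737/2^8⌋ = ⌊1737/256⌋ = 6
  ⌊1737/2^9⌋ = ⌊1737/512⌋ = 3
  ⌊1737/2^10⌋ = ⌊1737/1024⌋ = 1
(the next term ⌊1737/2^11⌋ = 0, terminating the sum). Summing: v_2(1737!) = 868 + 434 + 217 + 108 + 54 + 27 + 13 + 6 + 3 + 1 = 1731.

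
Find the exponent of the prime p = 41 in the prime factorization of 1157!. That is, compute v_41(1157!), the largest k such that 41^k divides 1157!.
v_41(1157!) = 28

Legendre's formula: v_p(n!) = Σ_{k ≥ 1} ⌊n / p^k⌋. For p = 41, n = 1157, the terms are:
  ⌊1157/41^1⌋ = ⌊1157/41⌋ = 28
(the next term ⌊1157/41^2⌋ = 0, terminating the sum). Summing: v_41(1157!) = 28 = 28.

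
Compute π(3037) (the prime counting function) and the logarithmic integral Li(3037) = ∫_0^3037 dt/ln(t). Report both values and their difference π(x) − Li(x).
π(3037) = 435;  Li(3037) ≈ 447.38;  π(x) − Li(x) ≈ -12.38.

Direct count of primes ≤ 3037 gives π(3037) = 435. Numerical evaluation of the logarithmic integral gives Li(3037) ≈ 447.38. The difference π(x) − Li(x) ≈ -12.38 is typically negative for small/moderate x (Li(x) overestimates), though Littlewood's theorem shows this sign changes infinitely often.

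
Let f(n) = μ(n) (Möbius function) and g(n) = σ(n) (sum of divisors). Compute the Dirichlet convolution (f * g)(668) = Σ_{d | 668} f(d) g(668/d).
(μ * σ)(668) = 668

Divisors of 668: [1, 2, 4, 167, 334, 668]. For each d | 668:
  d = 1: μ(1) · σ(668/1) = 1 · 1176 = 1176
  d = 2: μ(2) · σ(668/2) = -1 · 504 = -504
  d = 4: μ(4) · σ(668/4) = 0 · 168 = 0
  d = 167: μ(167) · σ(668/167) = -1 · 7 = -7
  d = 334: μ(334) · σ(668/334) = 1 · 3 = 3
  d = 668: μ(668) · σ(668/668) = 0 · 1 = 0
Summing: (μ * σ)(668) = 1176 + -504 + 0 + -7 + 3 + 0 = 668.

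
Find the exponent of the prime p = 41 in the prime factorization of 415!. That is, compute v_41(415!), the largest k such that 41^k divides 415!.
v_41(415!) = 10

Legendre's formula: v_p(n!) = Σ_{k ≥ 1} ⌊n / p^k⌋. For p = 41, n = 415, the terms are:
  ⌊415/41^1⌋ = ⌊415/41⌋ = 10
(the next term ⌊415/41^2⌋ = 0, terminating the sum). Summing: v_41(415!) = 10 = 10.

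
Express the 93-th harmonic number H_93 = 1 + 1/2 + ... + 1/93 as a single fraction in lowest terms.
H_93 = 3676622671662732154792749821908124918261/718766754945489455304472257065075294400

Direct summation: H_93 = 1 + 1/2 + ... + 1/93. The least common denominator is lcm(1, ..., 93) = 718766754945489455304472257065075294400; over this denominator the numerator is 718766754945489455304472257065075294400 + 359383377472744727652236128532537647200 + 239588918315163151768157419021691764800 + 179691688736372363826118064266268823600 + 143753350989097891060894451413015058880 + 119794459157581575884078709510845882400 + 102680964992212779329210322437867899200 + 89845844368186181913059032133134411800 + 79862972771721050589385806340563921600 + 71876675494548945530447225706507529440 + 65342432267771768664042932460461390400 + 59897229578790787942039354755422941200 + 55289750380422265792651712081928868800 + 51340482496106389664605161218933949600 + 47917783663032630353631483804338352960 + 44922922184093090956529516066567205900 + 42280397349734673841439544533239723200 + 39931486385860525294692903170281960800 + 37829829207657339752866960898161857600 + 35938337747274472765223612853253764720 + 34226988330737593109736774145955966400 + 32671216133885884332021466230230695200 + 31250728475890845882803141611525012800 + 29948614789395393971019677377711470600 + 28750670197819578212178890282603011776 + 27644875190211132896325856040964434400 + 26620990923907016863128602113521307200 + 25670241248053194832302580609466974800 + 24785060515361705355326629553968113600 + 23958891831516315176815741902169176480 + 23186024353080305009821685711776622400 + 22461461092046545478264758033283602950 + 21780810755923922888014310820153796800 + 21140198674867336920719772266619861600 + 20536192998442555865842064487573579840 + 19965743192930262647346451585140980400 + 19426128512040255548769520461218251200 + 18914914603828669876433480449080928800 + 18429916793474088597550570693976289600 + 17969168873637236382611806426626882360 + 17530896462085108665962737977196958400 + 17113494165368796554868387072977983200 + 16715505928964871053592378071280820800 + 16335608066942942166010733115115347600 + 15972594554344210117877161268112784320 + 15625364237945422941401570805762506400 + 15292909679691265006478133129044155200 + 14974307394697696985509838688855735300 + 14668709284601825618458617491123985600 + 14375335098909789106089445141301505888 + 14093465783244891280479848177746574400 + 13822437595105566448162928020482217200 + 13561636885763951986876835038963684800 + 13310495461953508431564301056760653600 + 13068486453554353732808586492092278080 + 12835120624026597416151290304733487400 + 12609943069219113250955653632720619200 + 12392530257680852677663314776984056800 + 12182487371957448394991055204492801600 + 11979445915758157588407870951084588240 + 11783061556483433693515938640411070400 + 11593012176540152504910842855888311200 + 11408996110245864369912258048651988800 + 11230730546023272739132379016641801475 + 11057950076084453158530342416385773760 + 10890405377961961444007155410076898400 + 10727862014111782914992123239777243200 + 10570099337433668460359886133309930800 + 10416909491963615294267713870508337600 + 10268096499221277932921032243786789920 + 10123475421767457116964397986832046400 + 9982871596465131323673225792570490200 + 9846119930760129524718798041987332800 + 9713064256020127774384760230609125600 + 9583556732606526070726296760867670592 + 9457457301914334938216740224540464400 + 9334633181110252666291847494351627200 + 9214958396737044298775285346988144800 + 9098313353740372851955345026140193600 + 8984584436818618191305903213313441180 + 8873663641302338954376200704507102400 + 8765448231042554332981368988598479200 + 8659840421029993437403280205603316800 + 8556747082684398277434193536488991600 + 8456079469946934768287908906647944640 + 8357752964482435526796189035640410400 + 8261686838453901785108876517989371200 + 8167804033471471083005366557557673800 + 8076030954443701744994070304101969600 + 7986297277172105058938580634056392160 + 7898535768631752256093101725989838400 + 7812682118972711470700785402881253200 + 7728674784360101669940561903925540800 = 3676622671662732154792749821908124918261, so H_93 = 3676622671662732154792749821908124918261/718766754945489455304472257065075294400 (already in lowest terms) ≈ 5.11518. (The PNT-adjacent estimate ln(93) + γ ≈ 5.10982 matches within O(1/n).)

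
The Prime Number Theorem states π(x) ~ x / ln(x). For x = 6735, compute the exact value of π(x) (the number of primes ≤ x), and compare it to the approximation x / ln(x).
π(6735) = 868;  x/ln(x) ≈ 764.03;  relative error ≈ 11.98%.

Directly count primes up to 6735: π(6735) = 868. The PNT approximation gives 6735/ln(6735) ≈ 6735/8.81507 ≈ 764.03. Relative error (π(x) − x/ln(x)) / π(x) ≈ 11.98%; the approximation is known to undercount slightly (Li(x) is a better estimate).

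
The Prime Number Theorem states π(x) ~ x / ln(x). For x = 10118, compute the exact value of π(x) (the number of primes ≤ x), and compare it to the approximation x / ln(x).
π(10118) = 1242;  x/ln(x) ≈ 1097.15;  relative error ≈ 11.66%.

Directly count primes up to 10118: π(10118) = 1242. The PNT approximation gives 10118/ln(10118) ≈ 10118/9.22207 ≈ 1097.15. Relative error (π(x) − x/ln(x)) / π(x) ≈ 11.66%; the approximation is known to undercount slightly (Li(x) is a better estimate).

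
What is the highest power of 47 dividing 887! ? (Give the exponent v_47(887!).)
v_47(887!) = 18

Legendre's formula: v_p(n!) = Σ_{k ≥ 1} ⌊n / p^k⌋. For p = 47, n = 887, the terms are:
  ⌊887/47^1⌋ = ⌊887/47⌋ = 18
(the next term ⌊887/47^2⌋ = 0, terminating the sum). Summing: v_47(887!) = 18 = 18.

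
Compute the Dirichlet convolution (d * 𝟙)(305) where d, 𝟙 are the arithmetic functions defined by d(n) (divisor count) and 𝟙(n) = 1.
(d * 𝟙)(305) = 9

Divisors of 305: [1, 5, 61, 305]. For each d | 305:
  d = 1: d(1) · 𝟙(305/1) = 1 · 1 = 1
  d = 5: d(5) · 𝟙(305/5) = 2 · 1 = 2
  d = 61: d(61) · 𝟙(305/61) = 2 · 1 = 2
  d = 305: d(305) · 𝟙(305/305) = 4 · 1 = 4
Summing: (d * 𝟙)(305) = 1 + 2 + 2 + 4 = 9.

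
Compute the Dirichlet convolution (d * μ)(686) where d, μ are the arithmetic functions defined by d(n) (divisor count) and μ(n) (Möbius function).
(d * μ)(686) = 1

Divisors of 686: [1, 2, 7, 14, 49, 98, 343, 686]. For each d | 686:
  d = 1: d(1) · μ(686/1) = 1 · 0 = 0
  d = 2: d(2) · μ(686/2) = 2 · 0 = 0
  d = 7: d(7) · μ(686/7) = 2 · 0 = 0
  d = 14: d(14) · μ(686/14) = 4 · 0 = 0
  d = 49: d(49) · μ(686/49) = 3 · 1 = 3
  d = 98: d(98) · μ(686/98) = 6 · -1 = -6
  d = 343: d(343) · μ(686/343) = 4 · -1 = -4
  d = 686: d(686) · μ(686/686) = 8 · 1 = 8
Summing: (d * μ)(686) = 0 + 0 + 0 + 0 + 3 + -6 + -4 + 8 = 1.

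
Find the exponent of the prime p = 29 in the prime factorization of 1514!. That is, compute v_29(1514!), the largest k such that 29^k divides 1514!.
v_29(1514!) = 53

Legendre's formula: v_p(n!) = Σ_{k ≥ 1} ⌊n / p^k⌋. For p = 29, n = 1514, the terms are:
  ⌊1514/29^1⌋ = ⌊1514/29⌋ = 52
  ⌊1514/29^2⌋ = ⌊1514/841⌋ = 1
(the next term ⌊1514/29^3⌋ = 0, terminating the sum). Summing: v_29(1514!) = 52 + 1 = 53.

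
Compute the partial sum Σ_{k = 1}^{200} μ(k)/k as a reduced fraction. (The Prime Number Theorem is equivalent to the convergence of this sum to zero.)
Σ μ(k)/k = -2525956533029285906333379660693655000208391328320024740655748842764916179604407/82104442544036437402623148487682251333557860946353167843084552367036963538575798

Values of μ(k) for 1 ≤ k ≤ 200: μ(1) = 1, μ(2) = -1, μ(3) = -1, μ(5) = -1, μ(6) = 1, μ(7) = -1, μ(10) = 1, μ(11) = -1, μ(13) = -1, μ(14) = 1, μ(15) = 1, μ(17) = -1, μ(19) = -1, μ(21) = 1, μ(22) = 1, μ(23) = -1, μ(26) = 1, μ(29) = -1, μ(30) = -1, μ(31) = -1, μ(33) = 1, μ(34) = 1, μ(35) = 1, μ(37) = -1, μ(38) = 1, μ(39) = 1, μ(41) = -1, μ(42) = -1, μ(43) = -1, μ(46) = 1, μ(47) = -1, μ(51) = 1, μ(53) = -1, μ(55) = 1, μ(57) = 1, μ(58) = 1, μ(59) = -1, μ(61) = -1, μ(62) = 1, μ(65) = 1, μ(66) = -1, μ(67) = -1, μ(69) = 1, μ(70) = -1, μ(71) = -1, μ(73) = -1, μ(74) = 1, μ(77) = 1, μ(78) = -1, μ(79) = -1, μ(82) = 1, μ(83) = -1, μ(85) = 1, μ(86) = 1, μ(87) = 1, μ(89) = -1, μ(91) = 1, μ(93) = 1, μ(94) = 1, μ(95) = 1, μ(97) = -1, μ(101) = -1, μ(102) = -1, μ(103) = -1, μ(105) = -1, μ(106) = 1, μ(107) = -1, μ(109) = -1, μ(110) = -1, μ(111) = 1, μ(113) = -1, μ(114) = -1, μ(115) = 1, μ(118) = 1, μ(119) = 1, μ(122) = 1, μ(123) = 1, μ(127) = -1, μ(129) = 1, μ(130) = -1, μ(131) = -1, μ(133) = 1, μ(134) = 1, μ(137) = -1, μ(138) = -1, μ(139) = -1, μ(141) = 1, μ(142) = 1, μ(143) = 1, μ(145) = 1, μ(146) = 1, μ(149) = -1, μ(151) = -1, μ(154) = -1, μ(155) = 1, μ(157) = -1, μ(158) = 1, μ(159) = 1, μ(161) = 1, μ(163) = -1, μ(165) = -1, μ(166) = 1, μ(167) = -1, μ(170) = -1, μ(173) = -1, μ(174) = -1, μ(177) = 1, μ(178) = 1, μ(179) = -1, μ(181) = -1, μ(182) = -1, μ(183) = 1, μ(185) = 1, μ(186) = -1, μ(187) = 1, μ(190) = -1, μ(191) = -1, μ(193) = -1, μ(194) = 1, μ(195) = -1, μ(197) = -1, μ(199) = -1, with μ = 0 on non-squarefree integers. Summing μ(k)/k for k where μ(k) ≠ 0 gives -2525956533029285906333379660693655000208391328320024740655748842764916179604407/82104442544036437402623148487682251333557860946353167843084552367036963538575798 ≈ -0.0308. (PNT ⟺ this sum → 0 as n → ∞.)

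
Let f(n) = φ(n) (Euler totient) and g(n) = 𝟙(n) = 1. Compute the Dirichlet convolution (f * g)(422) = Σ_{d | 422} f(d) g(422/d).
(φ * 𝟙)(422) = 422

Divisors of 422: [1, 2, 211, 422]. For each d | 422:
  d = 1: φ(1) · 𝟙(422/1) = 1 · 1 = 1
  d = 2: φ(2) · 𝟙(422/2) = 1 · 1 = 1
  d = 211: φ(211) · 𝟙(422/211) = 210 · 1 = 210
  d = 422: φ(422) · 𝟙(422/422) = 210 · 1 = 210
Summing: (φ * 𝟙)(422) = 1 + 1 + 210 + 210 = 422.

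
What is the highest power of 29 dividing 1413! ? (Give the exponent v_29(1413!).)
v_29(1413!) = 49

Legendre's formula: v_p(n!) = Σ_{k ≥ 1} ⌊n / p^k⌋. For p = 29, n = 1413, the terms are:
  ⌊1413/29^1⌋ = ⌊1413/29⌋ = 48
  ⌊1413/29^2⌋ = ⌊1413/841⌋ = 1
(the next term ⌊1413/29^3⌋ = 0, terminating the sum). Summing: v_29(1413!) = 48 + 1 = 49.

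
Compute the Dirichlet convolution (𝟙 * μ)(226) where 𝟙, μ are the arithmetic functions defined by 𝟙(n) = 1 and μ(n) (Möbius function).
(𝟙 * μ)(226) = 0

Divisors of 226: [1, 2, 113, 226]. For each d | 226:
  d = 1: 𝟙(1) · μ(226/1) = 1 · 1 = 1
  d = 2: 𝟙(2) · μ(226/2) = 1 · -1 = -1
  d = 113: 𝟙(113) · μ(226/113) = 1 · -1 = -1
  d = 226: 𝟙(226) · μ(226/226) = 1 · 1 = 1
Summing: (𝟙 * μ)(226) = 1 + -1 + -1 + 1 = 0.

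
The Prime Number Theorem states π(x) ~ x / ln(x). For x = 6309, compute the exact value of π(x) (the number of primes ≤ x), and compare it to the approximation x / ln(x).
π(6309) = 820;  x/ln(x) ≈ 721.05;  relative error ≈ 12.07%.

Directly count primes up to 6309: π(6309) = 820. The PNT approximation gives 6309/ln(6309) ≈ 6309/8.74973 ≈ 721.05. Relative error (π(x) − x/ln(x)) / π(x) ≈ 12.07%; the approximation is known to undercount slightly (Li(x) is a better estimate).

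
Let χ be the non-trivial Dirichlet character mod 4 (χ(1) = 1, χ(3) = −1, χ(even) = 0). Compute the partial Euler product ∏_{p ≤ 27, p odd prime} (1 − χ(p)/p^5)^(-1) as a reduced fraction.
∏ = 19221914719363107239019289471588875/19296053991287416836128860852453376

The odd primes p ≤ 27 are [3, 5, 7, 11, 13, 17, 19, 23]. For each, χ(p) = 1 if p ≡ 1 mod 4, χ(p) = −1 if p ≡ 3 mod 4. Taking (1 − χ(p)/p^5)^(-1) = p^5/(p^5 − χ(p)): (1 − (-1)/3^5)^(-1) · (1 − (1)/5^5)^(-1) · (1 − (-1)/7^5)^(-1) · (1 − (-1)/11^5)^(-1) · (1 − (1)/13^5)^(-1) · (1 − (1)/17^5)^(-1) · (1 − (-1)/19^5)^(-1) · (1 − (-1)/23^5)^(-1) = 19221914719363107239019289471588875/19296053991287416836128860852453376.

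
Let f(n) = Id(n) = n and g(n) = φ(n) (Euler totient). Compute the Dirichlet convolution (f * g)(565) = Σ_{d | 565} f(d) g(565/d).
(Id * φ)(565) = 2025

Divisors of 565: [1, 5, 113, 565]. For each d | 565:
  d = 1: Id(1) · φ(565/1) = 1 · 448 = 448
  d = 5: Id(5) · φ(565/5) = 5 · 112 = 560
  d = 113: Id(113) · φ(565/113) = 113 · 4 = 452
  d = 565: Id(565) · φ(565/565) = 565 · 1 = 565
Summing: (Id * φ)(565) = 448 + 560 + 452 + 565 = 2025.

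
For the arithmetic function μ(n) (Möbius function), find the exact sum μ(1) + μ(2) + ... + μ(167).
Σ_{n ≤ 167} μ(n) = -1

Compute μ(n) for each 1 ≤ n ≤ 167: μ(1) = 1, μ(2) = -1, μ(3) = -1, μ(4) = 0, μ(5) = -1, μ(6) = 1, μ(7) = -1, μ(8) = 0, μ(9) = 0, μ(10) = 1, μ(11) = -1, μ(12) = 0, μ(13) = -1, μ(14) = 1, μ(15) = 1, μ(16) = 0, μ(17) = -1, μ(18) = 0, μ(19) = -1, μ(20) = 0, μ(21) = 1, μ(22) = 1, μ(23) = -1, μ(24) = 0, μ(25) = 0, μ(26) = 1, μ(27) = 0, μ(28) = 0, μ(29) = -1, μ(30) = -1, μ(31) = -1, μ(32) = 0, μ(33) = 1, μ(34) = 1, μ(35) = 1, μ(36) = 0, μ(37) = -1, μ(38) = 1, μ(39) = 1, μ(40) = 0, μ(41) = -1, μ(42) = -1, μ(43) = -1, μ(44) = 0, μ(45) = 0, μ(46) = 1, μ(47) = -1, μ(48) = 0, μ(49) = 0, μ(50) = 0, μ(51) = 1, μ(52) = 0, μ(53) = -1, μ(54) = 0, μ(55) = 1, μ(56) = 0, μ(57) = 1, μ(58) = 1, μ(59) = -1, μ(60) = 0, μ(61) = -1, μ(62) = 1, μ(63) = 0, μ(64) = 0, μ(65) = 1, μ(66) = -1, μ(67) = -1, μ(68) = 0, μ(69) = 1, μ(70) = -1, μ(71) = -1, μ(72) = 0, μ(73) = -1, μ(74) = 1, μ(75) = 0, μ(76) = 0, μ(77) = 1, μ(78) = -1, μ(79) = -1, μ(80) = 0, μ(81) = 0, μ(82) = 1, μ(83) = -1, μ(84) = 0, μ(85) = 1, μ(86) = 1, μ(87) = 1, μ(88) = 0, μ(89) = -1, μ(90) = 0, μ(91) = 1, μ(92) = 0, μ(93) = 1, μ(94) = 1, μ(95) = 1, μ(96) = 0, μ(97) = -1, μ(98) = 0, μ(99) = 0, μ(100) = 0, μ(101) = -1, μ(102) = -1, μ(103) = -1, μ(104) = 0, μ(105) = -1, μ(106) = 1, μ(107) = -1, μ(108) = 0, μ(109) = -1, μ(110) = -1, μ(111) = 1, μ(112) = 0, μ(113) = -1, μ(114) = -1, μ(115) = 1, μ(116) = 0, μ(117) = 0, μ(118) = 1, μ(119) = 1, μ(120) = 0, μ(121) = 0, μ(122) = 1, μ(123) = 1, μ(124) = 0, μ(125) = 0, μ(126) = 0, μ(127) = -1, μ(128) = 0, μ(129) = 1, μ(130) = -1, μ(131) = -1, μ(132) = 0, μ(133) = 1, μ(134) = 1, μ(135) = 0, μ(136) = 0, μ(137) = -1, μ(138) = -1, μ(139) = -1, μ(140) = 0, μ(141) = 1, μ(142) = 1, μ(143) = 1, μ(144) = 0, μ(145) = 1, μ(146) = 1, μ(147) = 0, μ(148) = 0, μ(149) = -1, μ(150) = 0, μ(151) = -1, μ(152) = 0, μ(153) = 0, μ(154) = -1, μ(155) = 1, μ(156) = 0, μ(157) = -1, μ(158) = 1, μ(159) = 1, μ(160) = 0, μ(161) = 1, μ(162) = 0, μ(163) = -1, μ(164) = 0, μ(165) = -1, μ(166) = 1, μ(167) = -1. Summing all 167 values: -1. (Mertens function M(x) = Σ_{n ≤ x} μ(n); on average M(x) should be small (PNT ⟺ M(x) = o(x)).)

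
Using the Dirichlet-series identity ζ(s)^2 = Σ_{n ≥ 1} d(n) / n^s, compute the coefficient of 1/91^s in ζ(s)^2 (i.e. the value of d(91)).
d(91) = 4

ζ(s)^2 = (Σ 1/m^s)(Σ 1/k^s). The coefficient of 1/n^s in the product is the number of ordered pairs (m, k) with mk = n, which equals d(n). For n = 91, divisors are [1, 7, 13, 91], so d(91) = 4.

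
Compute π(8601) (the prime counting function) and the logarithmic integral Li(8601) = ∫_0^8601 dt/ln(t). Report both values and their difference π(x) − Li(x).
π(8601) = 1071;  Li(8601) ≈ 1093.02;  π(x) − Li(x) ≈ -22.02.

Direct count of primes ≤ 8601 gives π(8601) = 1071. Numerical evaluation of the logarithmic integral gives Li(8601) ≈ 1093.02. The difference π(x) − Li(x) ≈ -22.02 is typically negative for small/moderate x (Li(x) overestimates), though Littlewood's theorem shows this sign changes infinitely often.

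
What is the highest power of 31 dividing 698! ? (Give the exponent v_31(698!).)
v_31(698!) = 22

Legendre's formula: v_p(n!) = Σ_{k ≥ 1} ⌊n / p^k⌋. For p = 31, n = 698, the terms are:
  ⌊698/31^1⌋ = ⌊698/31⌋ = 22
(the next term ⌊698/31^2⌋ = 0, terminating the sum). Summing: v_31(698!) = 22 = 22.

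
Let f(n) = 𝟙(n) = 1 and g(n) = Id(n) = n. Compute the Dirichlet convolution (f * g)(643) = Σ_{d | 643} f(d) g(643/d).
(𝟙 * Id)(643) = 644

Divisors of 643: [1, 643]. For each d | 643:
  d = 1: 𝟙(1) · Id(643/1) = 1 · 643 = 643
  d = 643: 𝟙(643) · Id(643/643) = 1 · 1 = 1
Summing: (𝟙 * Id)(643) = 643 + 1 = 644.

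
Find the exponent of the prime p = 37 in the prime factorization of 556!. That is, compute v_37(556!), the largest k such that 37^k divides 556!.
v_37(556!) = 15

Legendre's formula: v_p(n!) = Σ_{k ≥ 1} ⌊n / p^k⌋. For p = 37, n = 556, the terms are:
  ⌊556/37^1⌋ = ⌊556/37⌋ = 15
(the next term ⌊556/37^2⌋ = 0, terminating the sum). Summing: v_37(556!) = 15 = 15.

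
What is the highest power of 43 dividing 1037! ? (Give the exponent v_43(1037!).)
v_43(1037!) = 24

Legendre's formula: v_p(n!) = Σ_{k ≥ 1} ⌊n / p^k⌋. For p = 43, n = 1037, the terms are:
  ⌊1037/43^1⌋ = ⌊1037/43⌋ = 24
(the next term ⌊1037/43^2⌋ = 0, terminating the sum). Summing: v_43(1037!) = 24 = 24.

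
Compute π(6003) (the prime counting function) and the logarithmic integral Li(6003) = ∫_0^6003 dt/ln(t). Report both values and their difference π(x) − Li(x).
π(6003) = 783;  Li(6003) ≈ 800.76;  π(x) − Li(x) ≈ -17.76.

Direct count of primes ≤ 6003 gives π(6003) = 783. Numerical evaluation of the logarithmic integral gives Li(6003) ≈ 800.76. The difference π(x) − Li(x) ≈ -17.76 is typically negative for small/moderate x (Li(x) overestimates), though Littlewood's theorem shows this sign changes infinitely often.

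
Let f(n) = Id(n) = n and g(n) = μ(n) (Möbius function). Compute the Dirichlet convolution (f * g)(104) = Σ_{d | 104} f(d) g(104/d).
(Id * μ)(104) = 48

Divisors of 104: [1, 2, 4, 8, 13, 26, 52, 104]. For each d | 104:
  d = 1: Id(1) · μ(104/1) = 1 · 0 = 0
  d = 2: Id(2) · μ(104/2) = 2 · 0 = 0
  d = 4: Id(4) · μ(104/4) = 4 · 1 = 4
  d = 8: Id(8) · μ(104/8) = 8 · -1 = -8
  d = 13: Id(13) · μ(104/13) = 13 · 0 = 0
  d = 26: Id(26) · μ(104/26) = 26 · 0 = 0
  d = 52: Id(52) · μ(104/52) = 52 · -1 = -52
  d = 104: Id(104) · μ(104/104) = 104 · 1 = 104
Summing: (Id * μ)(104) = 0 + 0 + 4 + -8 + 0 + 0 + -52 + 104 = 48.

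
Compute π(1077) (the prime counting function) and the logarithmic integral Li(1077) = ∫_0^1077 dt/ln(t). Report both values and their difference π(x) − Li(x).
π(1077) = 180;  Li(1077) ≈ 188.70;  π(x) − Li(x) ≈ -8.70.

Direct count of primes ≤ 1077 gives π(1077) = 180. Numerical evaluation of the logarithmic integral gives Li(1077) ≈ 188.70. The difference π(x) − Li(x) ≈ -8.70 is typically negative for small/moderate x (Li(x) overestimates), though Littlewood's theorem shows this sign changes infinitely often.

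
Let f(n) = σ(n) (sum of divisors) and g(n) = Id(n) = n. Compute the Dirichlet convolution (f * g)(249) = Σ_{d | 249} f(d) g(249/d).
(σ * Id)(249) = 1169

Divisors of 249: [1, 3, 83, 249]. For each d | 249:
  d = 1: σ(1) · Id(249/1) = 1 · 249 = 249
  d = 3: σ(3) · Id(249/3) = 4 · 83 = 332
  d = 83: σ(83) · Id(249/83) = 84 · 3 = 252
  d = 249: σ(249) · Id(249/249) = 336 · 1 = 336
Summing: (σ * Id)(249) = 249 + 332 + 252 + 336 = 1169.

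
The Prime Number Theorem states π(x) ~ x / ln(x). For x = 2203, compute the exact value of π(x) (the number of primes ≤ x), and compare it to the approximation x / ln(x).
π(2203) = 328;  x/ln(x) ≈ 286.19;  relative error ≈ 12.75%.

Directly count primes up to 2203: π(2203) = 328. The PNT approximation gives 2203/ln(2203) ≈ 2203/7.69758 ≈ 286.19. Relative error (π(x) − x/ln(x)) / π(x) ≈ 12.75%; the approximation is known to undercount slightly (Li(x) is a better estimate).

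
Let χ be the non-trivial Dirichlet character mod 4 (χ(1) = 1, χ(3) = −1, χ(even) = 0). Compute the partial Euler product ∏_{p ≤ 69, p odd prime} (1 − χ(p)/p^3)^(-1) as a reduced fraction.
∏ = 497044101252700953274063170881740849527845657594881/512972994773739111227016105418519405174088647311360

The odd primes p ≤ 69 are [3, 5, 7, 11, 13, 17, 19, 23, 29, 31, 37, 41, 43, 47, 53, 59, 61, 67]. For each, χ(p) = 1 if p ≡ 1 mod 4, χ(p) = −1 if p ≡ 3 mod 4. Taking (1 − χ(p)/p^3)^(-1) = p^3/(p^3 − χ(p)): (1 − (-1)/3^3)^(-1) · (1 − (1)/5^3)^(-1) · (1 − (-1)/7^3)^(-1) · (1 − (-1)/11^3)^(-1) · (1 − (1)/13^3)^(-1) · (1 − (1)/17^3)^(-1) · (1 − (-1)/19^3)^(-1) · (1 − (-1)/23^3)^(-1) · (1 − (1)/29^3)^(-1) · (1 − (-1)/31^3)^(-1) · (1 − (1)/37^3)^(-1) · (1 − (1)/41^3)^(-1) · (1 − (-1)/43^3)^(-1) · (1 − (-1)/47^3)^(-1) · (1 − (1)/53^3)^(-1) · (1 − (-1)/59^3)^(-1) · (1 − (1)/61^3)^(-1) · (1 − (-1)/67^3)^(-1) = 497044101252700953274063170881740849527845657594881/512972994773739111227016105418519405174088647311360.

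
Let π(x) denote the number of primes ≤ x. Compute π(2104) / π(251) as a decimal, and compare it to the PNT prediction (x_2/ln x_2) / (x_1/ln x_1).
π(2104)/π(251) = 317/54 ≈ 5.8704;  PNT prediction ≈ 6.0532.

π(251) = 54 and π(2104) = 317, so π(2104)/π(251) ≈ 5.8704. The PNT-predicted ratio is (2104/ln(2104)) / (251/ln(251)) ≈ 6.0532. The two agree to within a few percent, as expected.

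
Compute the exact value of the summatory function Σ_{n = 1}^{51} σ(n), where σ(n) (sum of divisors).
Σ_{n ≤ 51} σ(n) = 2152

Compute σ(n) for each 1 ≤ n ≤ 51: σ(1) = 1, σ(2) = 3, σ(3) = 4, σ(4) = 7, σ(5) = 6, σ(6) = 12, σ(7) = 8, σ(8) = 15, σ(9) = 13, σ(10) = 18, σ(11) = 12, σ(12) = 28, σ(13) = 14, σ(14) = 24, σ(15) = 24, σ(16) = 31, σ(17) = 18, σ(18) = 39, σ(19) = 20, σ(20) = 42, σ(21) = 32, σ(22) = 36, σ(23) = 24, σ(24) = 60, σ(25) = 31, σ(26) = 42, σ(27) = 40, σ(28) = 56, σ(29) = 30, σ(30) = 72, σ(31) = 32, σ(32) = 63, σ(33) = 48, σ(34) = 54, σ(35) = 48, σ(36) = 91, σ(37) = 38, σ(38) = 60, σ(39) = 56, σ(40) = 90, σ(41) = 42, σ(42) = 96, σ(43) = 44, σ(44) = 84, σ(45) = 78, σ(46) = 72, σ(47) = 48, σ(48) = 124, σ(49) = 57, σ(50) = 93, σ(51) = 72. Summing all 51 values: 2152. (Average order: Σ_{n ≤ x} σ(n) ~ (π²/12) x². For x = 51, (π²/12)·51² ≈ 2139.24.)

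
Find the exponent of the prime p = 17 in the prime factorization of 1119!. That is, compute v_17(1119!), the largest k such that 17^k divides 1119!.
v_17(1119!) = 68

Legendre's formula: v_p(n!) = Σ_{k ≥ 1} ⌊n / p^k⌋. For p = 17, n = 1119, the terms are:
  ⌊1119/17^1⌋ = ⌊1119/17⌋ = 65
  ⌊1119/17^2⌋ = ⌊1119/289⌋ = 3
(the next term ⌊1119/17^3⌋ = 0, terminating the sum). Summing: v_17(1119!) = 65 + 3 = 68.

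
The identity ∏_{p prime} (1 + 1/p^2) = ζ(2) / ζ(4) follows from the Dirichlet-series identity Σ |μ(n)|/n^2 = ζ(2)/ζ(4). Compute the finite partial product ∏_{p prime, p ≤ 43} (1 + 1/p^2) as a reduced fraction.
∏ = 783023736407200000000/517444490765057062977

The primes p ≤ 43 are [2, 3, 5, 7, 11, 13, 17, 19, 23, 29, 31, 37, 41, 43]. For each, (1 + 1/p^2) = (p^2 + 1)/p^2. Multiplying these fractions over p ∈ [2, 3, 5, 7, 11, 13, 17, 19, 23, 29, 31, 37, 41, 43] gives 783023736407200000000/517444490765057062977. (In the limit P → ∞ this tends to ζ(2)/ζ(4).)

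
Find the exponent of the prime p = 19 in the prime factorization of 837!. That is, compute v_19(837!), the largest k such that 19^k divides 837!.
v_19(837!) = 46

Legendre's formula: v_p(n!) = Σ_{k ≥ 1} ⌊n / p^k⌋. For p = 19, n = 837, the terms are:
  ⌊837/19^1⌋ = ⌊837/19⌋ = 44
  ⌊837/19^2⌋ = ⌊837/361⌋ = 2
(the next term ⌊837/19^3⌋ = 0, terminating the sum). Summing: v_19(837!) = 44 + 2 = 46.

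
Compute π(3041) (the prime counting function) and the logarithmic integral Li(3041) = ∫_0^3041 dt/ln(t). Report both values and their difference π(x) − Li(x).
π(3041) = 436;  Li(3041) ≈ 447.88;  π(x) − Li(x) ≈ -11.88.

Direct count of primes ≤ 3041 gives π(3041) = 436. Numerical evaluation of the logarithmic integral gives Li(3041) ≈ 447.88. The difference π(x) − Li(x) ≈ -11.88 is typically negative for small/moderate x (Li(x) overestimates), though Littlewood's theorem shows this sign changes infinitely often.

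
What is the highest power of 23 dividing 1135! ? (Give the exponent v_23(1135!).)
v_23(1135!) = 51

Legendre's formula: v_p(n!) = Σ_{k ≥ 1} ⌊n / p^k⌋. For p = 23, n = 1135, the terms are:
  ⌊1135/23^1⌋ = ⌊1135/23⌋ = 49
  ⌊1135/23^2⌋ = ⌊1135/529⌋ = 2
(the next term ⌊1135/23^3⌋ = 0, terminating the sum). Summing: v_23(1135!) = 49 + 2 = 51.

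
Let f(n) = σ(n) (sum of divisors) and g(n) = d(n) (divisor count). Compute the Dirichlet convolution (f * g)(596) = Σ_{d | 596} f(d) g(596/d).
(σ * d)(596) = 2432

Divisors of 596: [1, 2, 4, 149, 298, 596]. For each d | 596:
  d = 1: σ(1) · d(596/1) = 1 · 6 = 6
  d = 2: σ(2) · d(596/2) = 3 · 4 = 12
  d = 4: σ(4) · d(596/4) = 7 · 2 = 14
  d = 149: σ(149) · d(596/149) = 150 · 3 = 450
  d = 298: σ(298) · d(596/298) = 450 · 2 = 900
  d = 596: σ(596) · d(596/596) = 1050 · 1 = 1050
Summing: (σ * d)(596) = 6 + 12 + 14 + 450 + 900 + 1050 = 2432.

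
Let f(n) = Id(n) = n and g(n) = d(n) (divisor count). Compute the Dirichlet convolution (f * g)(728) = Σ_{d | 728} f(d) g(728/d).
(Id * d)(728) = 3510

Divisors of 728: [1, 2, 4, 7, 8, 13, 14, 26, 28, 52, 56, 91, 104, 182, 364, 728]. For each d | 728:
  d = 1: Id(1) · d(728/1) = 1 · 16 = 16
  d = 2: Id(2) · d(728/2) = 2 · 12 = 24
  d = 4: Id(4) · d(728/4) = 4 · 8 = 32
  d = 7: Id(7) · d(728/7) = 7 · 8 = 56
  d = 8: Id(8) · d(728/8) = 8 · 4 = 32
  d = 13: Id(13) · d(728/13) = 13 · 8 = 104
  d = 14: Id(14) · d(728/14) = 14 · 6 = 84
  d = 26: Id(26) · d(728/26) = 26 · 6 = 156
  d = 28: Id(28) · d(728/28) = 28 · 4 = 112
  d = 52: Id(52) · d(728/52) = 52 · 4 = 208
  d = 56: Id(56) · d(728/56) = 56 · 2 = 112
  d = 91: Id(91) · d(728/91) = 91 · 4 = 364
  d = 104: Id(104) · d(728/104) = 104 · 2 = 208
  d = 182: Id(182) · d(728/182) = 182 · 3 = 546
  d = 364: Id(364) · d(728/364) = 364 · 2 = 728
  d = 728: Id(728) · d(728/728) = 728 · 1 = 728
Summing: (Id * d)(728) = 16 + 24 + 32 + 56 + 32 + 104 + 84 + 156 + 112 + 208 + 112 + 364 + 208 + 546 + 728 + 728 = 3510.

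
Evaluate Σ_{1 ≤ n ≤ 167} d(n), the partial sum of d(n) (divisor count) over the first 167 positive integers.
Σ_{n ≤ 167} d(n) = 878

Compute d(n) for each 1 ≤ n ≤ 167: d(1) = 1, d(2) = 2, d(3) = 2, d(4) = 3, d(5) = 2, d(6) = 4, d(7) = 2, d(8) = 4, d(9) = 3, d(10) = 4, d(11) = 2, d(12) = 6, d(13) = 2, d(14) = 4, d(15) = 4, d(16) = 5, d(17) = 2, d(18) = 6, d(19) = 2, d(20) = 6, d(21) = 4, d(22) = 4, d(23) = 2, d(24) = 8, d(25) = 3, d(26) = 4, d(27) = 4, d(28) = 6, d(29) = 2, d(30) = 8, d(31) = 2, d(32) = 6, d(33) = 4, d(34) = 4, d(35) = 4, d(36) = 9, d(37) = 2, d(38) = 4, d(39) = 4, d(40) = 8, d(41) = 2, d(42) = 8, d(43) = 2, d(44) = 6, d(45) = 6, d(46) = 4, d(47) = 2, d(48) = 10, d(49) = 3, d(50) = 6, d(51) = 4, d(52) = 6, d(53) = 2, d(54) = 8, d(55) = 4, d(56) = 8, d(57) = 4, d(58) = 4, d(59) = 2, d(60) = 12, d(61) = 2, d(62) = 4, d(63) = 6, d(64) = 7, d(65) = 4, d(66) = 8, d(67) = 2, d(68) = 6, d(69) = 4, d(70) = 8, d(71) = 2, d(72) = 12, d(73) = 2, d(74) = 4, d(75) = 6, d(76) = 6, d(77) = 4, d(78) = 8, d(79) = 2, d(80) = 10, d(81) = 5, d(82) = 4, d(83) = 2, d(84) = 12, d(85) = 4, d(86) = 4, d(87) = 4, d(88) = 8, d(89) = 2, d(90) = 12, d(91) = 4, d(92) = 6, d(93) = 4, d(94) = 4, d(95) = 4, d(96) = 12, d(97) = 2, d(98) = 6, d(99) = 6, d(100) = 9, d(101) = 2, d(102) = 8, d(103) = 2, d(104) = 8, d(105) = 8, d(106) = 4, d(107) = 2, d(108) = 12, d(109) = 2, d(110) = 8, d(111) = 4, d(112) = 10, d(113) = 2, d(114) = 8, d(115) = 4, d(116) = 6, d(117) = 6, d(118) = 4, d(119) = 4, d(120) = 16, d(121) = 3, d(122) = 4, d(123) = 4, d(124) = 6, d(125) = 4, d(126) = 12, d(127) = 2, d(128) = 8, d(129) = 4, d(130) = 8, d(131) = 2, d(132) = 12, d(133) = 4, d(134) = 4, d(135) = 8, d(136) = 8, d(137) = 2, d(138) = 8, d(139) = 2, d(140) = 12, d(141) = 4, d(142) = 4, d(143) = 4, d(144) = 15, d(145) = 4, d(146) = 4, d(147) = 6, d(148) = 6, d(149) = 2, d(150) = 12, d(151) = 2, d(152) = 8, d(153) = 6, d(154) = 8, d(155) = 4, d(156) = 12, d(157) = 2, d(158) = 4, d(159) = 4, d(160) = 12, d(161) = 4, d(162) = 10, d(163) = 2, d(164) = 6, d(165) = 8, d(166) = 4, d(167) = 2. Summing all 167 values: 878. (Dirichlet's divisor formula: Σ_{n ≤ x} d(n) = x ln(x) + (2γ − 1) x + O(√x). For x = 167, the asymptotic estimate is ≈ 880.49.)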